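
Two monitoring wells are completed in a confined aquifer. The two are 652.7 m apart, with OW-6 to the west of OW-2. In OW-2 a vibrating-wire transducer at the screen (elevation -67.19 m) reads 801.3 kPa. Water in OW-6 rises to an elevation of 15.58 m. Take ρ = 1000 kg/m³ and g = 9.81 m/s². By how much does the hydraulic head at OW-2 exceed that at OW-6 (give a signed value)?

Pressure head at OW-2: ψ = P/(ρg) = 801.3×1000 / (1000 × 9.81) = 81.68 m.
Total head at OW-2: h = z + ψ = -67.19 + 81.68 = 14.49 m.
Total head at OW-6: h = 15.58 m (water level in the piezometer is the total head).
Head difference: h(OW-2) − h(OW-6) = 14.49 − 15.58 = -1.09 m.

Δh ≈ -1.09 m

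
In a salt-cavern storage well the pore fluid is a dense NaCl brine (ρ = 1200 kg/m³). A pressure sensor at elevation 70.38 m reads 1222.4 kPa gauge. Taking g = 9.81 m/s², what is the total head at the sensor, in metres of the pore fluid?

h ≈ 174.22 m

ψ = P/(ρg) = 1222.4×1000 / (1200 × 9.81) = 103.84 m.
h = z + ψ = 70.38 + 103.84 = 174.22 m.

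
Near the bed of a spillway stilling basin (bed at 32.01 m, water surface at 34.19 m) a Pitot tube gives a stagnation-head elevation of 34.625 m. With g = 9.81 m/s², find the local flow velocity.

Near the bed, under hydrostatic conditions, the piezometric head (z + ψ) equals the free-surface elevation, 34.19 m.
Velocity head = total − piezometric = 34.625 − 34.19 = 0.435 m.
v = √(2g·h_v) = √(2 × 9.81 × 0.435) = 2.92 m/s.

v ≈ 2.92 m/s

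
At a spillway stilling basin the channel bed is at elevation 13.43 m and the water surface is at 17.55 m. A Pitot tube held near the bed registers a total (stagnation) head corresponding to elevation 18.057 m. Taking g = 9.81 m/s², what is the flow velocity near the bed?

v ≈ 3.15 m/s

Near the bed, under hydrostatic conditions, the piezometric head (z + ψ) equals the free-surface elevation, 17.55 m.
Velocity head = total − piezometric = 18.057 − 17.55 = 0.507 m.
v = √(2g·h_v) = √(2 × 9.81 × 0.507) = 3.15 m/s.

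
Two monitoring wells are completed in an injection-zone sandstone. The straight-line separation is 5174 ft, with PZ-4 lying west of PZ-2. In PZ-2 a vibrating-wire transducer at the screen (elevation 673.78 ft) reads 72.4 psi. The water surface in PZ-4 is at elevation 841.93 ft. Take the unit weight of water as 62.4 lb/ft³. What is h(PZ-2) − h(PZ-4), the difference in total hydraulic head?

Δh ≈ -1.07 ft

Pressure head at PZ-2: ψ = 144·P/γ = 144 × 72.4 / 62.4 = 167.08 ft.
Total head at PZ-2: h = z + ψ = 673.78 + 167.08 = 840.86 ft.
Total head at PZ-4: h = 841.93 ft (water level in the piezometer is the total head).
Head difference: h(PZ-2) − h(PZ-4) = 840.86 − 841.93 = -1.07 ft.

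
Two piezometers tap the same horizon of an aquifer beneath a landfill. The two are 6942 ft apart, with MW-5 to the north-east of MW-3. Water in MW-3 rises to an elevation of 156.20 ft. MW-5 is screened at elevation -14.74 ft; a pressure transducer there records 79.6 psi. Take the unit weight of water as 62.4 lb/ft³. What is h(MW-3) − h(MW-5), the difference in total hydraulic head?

Total head at MW-3: h = 156.20 ft (water level in the piezometer is the total head).
Pressure head at MW-5: ψ = 144·P/γ = 144 × 79.6 / 62.4 = 183.69 ft.
Total head at MW-5: h = z + ψ = -14.74 + 183.69 = 168.95 ft.
Head difference: h(MW-3) − h(MW-5) = 156.20 − 168.95 = -12.75 ft.

Δh ≈ -12.75 ft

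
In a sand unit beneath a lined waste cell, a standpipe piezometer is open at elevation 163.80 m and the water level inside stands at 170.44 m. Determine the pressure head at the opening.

Total head h = 170.44 m (the water-surface elevation in the piezometer).
Pressure head ψ = h − z = 170.44 − 163.80 = 6.64 m.

ψ ≈ 6.64 m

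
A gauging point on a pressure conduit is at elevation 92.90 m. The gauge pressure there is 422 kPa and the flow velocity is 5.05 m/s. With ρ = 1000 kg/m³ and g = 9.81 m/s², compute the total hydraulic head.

h ≈ 137.22 m

Pressure head ψ = P/(ρg) = 422×1000 / (1000 × 9.81) = 43.02 m.
Velocity head = v²/(2g) = 5.05² / (2 × 9.81) = 1.300 m.
h = z + ψ + v²/(2g) = 92.90 + 43.02 + 1.300 = 137.22 m.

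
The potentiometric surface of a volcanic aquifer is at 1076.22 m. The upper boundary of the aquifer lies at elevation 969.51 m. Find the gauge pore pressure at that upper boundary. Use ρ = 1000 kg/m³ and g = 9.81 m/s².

P ≈ 1050 kPa

Pressure head at the aquifer top: ψ = h − z = 1076.22 − 969.51 = 106.71 m.
P = ρgψ = 1000 × 9.81 × 106.71 = 1046825 Pa ≈ 1050 kPa.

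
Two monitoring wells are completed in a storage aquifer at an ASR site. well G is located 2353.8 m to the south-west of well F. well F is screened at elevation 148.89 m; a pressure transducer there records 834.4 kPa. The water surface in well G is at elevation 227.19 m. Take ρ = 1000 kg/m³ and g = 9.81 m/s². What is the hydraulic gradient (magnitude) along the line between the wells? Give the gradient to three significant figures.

Pressure head at well F: ψ = P/(ρg) = 834.4×1000 / (1000 × 9.81) = 85.06 m.
Total head at well F: h = z + ψ = 148.89 + 85.06 = 233.95 m.
Total head at well G: h = 227.19 m (water level in the piezometer is the total head).
Head difference: h(well F) − h(well G) = 233.95 − 227.19 = 6.76 m.
Hydraulic gradient: i = |Δh| / L = 6.76 / 2353.8 = 0.00287.

i ≈ 0.00287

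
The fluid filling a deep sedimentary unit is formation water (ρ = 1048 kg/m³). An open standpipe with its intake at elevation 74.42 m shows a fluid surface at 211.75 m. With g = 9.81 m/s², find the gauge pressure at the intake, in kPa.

P ≈ 1410 kPa

Pressure head ψ = h − z = 211.75 − 74.42 = 137.33 m.
P = ρgψ = 1048 × 9.81 × 137.33 = 1411873 Pa ≈ 1410 kPa.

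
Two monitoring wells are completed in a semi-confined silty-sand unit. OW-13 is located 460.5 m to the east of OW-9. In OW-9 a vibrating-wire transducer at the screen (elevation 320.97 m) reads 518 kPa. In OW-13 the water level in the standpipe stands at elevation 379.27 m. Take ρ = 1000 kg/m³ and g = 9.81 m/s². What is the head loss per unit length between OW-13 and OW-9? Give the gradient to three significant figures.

i ≈ 0.0119 m/m

Pressure head at OW-9: ψ = P/(ρg) = 518×1000 / (1000 × 9.81) = 52.80 m.
Total head at OW-9: h = z + ψ = 320.97 + 52.80 = 373.77 m.
Total head at OW-13: h = 379.27 m (water level in the piezometer is the total head).
Head difference: h(OW-9) − h(OW-13) = 373.77 − 379.27 = -5.50 m.
Hydraulic gradient: i = |Δh| / L = 5.50 / 460.5 = 0.0119.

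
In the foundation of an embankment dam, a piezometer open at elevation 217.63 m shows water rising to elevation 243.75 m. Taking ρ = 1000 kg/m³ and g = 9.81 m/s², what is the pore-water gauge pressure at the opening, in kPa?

Pressure head ψ = h − z = 243.75 − 217.63 = 26.12 m.
P = ρgψ = 1000 × 9.81 × 26.12 = 256237 Pa ≈ 256 kPa.

P ≈ 256 kPa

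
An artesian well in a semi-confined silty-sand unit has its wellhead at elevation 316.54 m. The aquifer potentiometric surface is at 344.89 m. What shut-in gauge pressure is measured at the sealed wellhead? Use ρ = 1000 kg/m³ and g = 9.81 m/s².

Head above the cap: Δh = 344.89 − 316.54 = 28.35 m.
P = ρgΔh = 1000 × 9.81 × 28.35 = 278114 Pa ≈ 278 kPa.

P ≈ 278 kPa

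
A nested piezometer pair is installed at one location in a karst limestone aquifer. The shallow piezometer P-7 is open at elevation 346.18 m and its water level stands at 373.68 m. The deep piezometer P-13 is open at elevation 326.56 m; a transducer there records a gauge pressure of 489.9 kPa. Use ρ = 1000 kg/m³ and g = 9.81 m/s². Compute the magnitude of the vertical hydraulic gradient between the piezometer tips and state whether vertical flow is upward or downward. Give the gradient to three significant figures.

|i_v| ≈ 0.144; vertical flow is upward

Total head at P-7: h = 373.68 m (water level in the standpipe).
Pressure head at P-13: ψ = P/(ρg) = 489.9×1000 / (1000 × 9.81) = 49.94 m.
Total head at P-13: h = z + ψ = 326.56 + 49.94 = 376.50 m.
Δh = h(P-7) − h(P-13) = 373.68 − 376.50 = -2.82 m.
Vertical separation Δz = 346.18 − 326.56 = 19.62 m.
|i_v| = |Δh| / Δz = 2.82 / 19.62 = 0.144.
Head is higher in the deep piezometer, so vertical flow is upward (discharge condition).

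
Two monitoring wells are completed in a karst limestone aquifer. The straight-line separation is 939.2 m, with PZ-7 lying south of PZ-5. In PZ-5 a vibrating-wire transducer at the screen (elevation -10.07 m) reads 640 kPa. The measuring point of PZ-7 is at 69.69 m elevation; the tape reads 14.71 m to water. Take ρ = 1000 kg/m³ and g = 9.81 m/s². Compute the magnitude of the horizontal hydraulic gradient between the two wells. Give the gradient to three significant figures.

i ≈ 0.000202

Pressure head at PZ-5: ψ = P/(ρg) = 640×1000 / (1000 × 9.81) = 65.24 m.
Total head at PZ-5: h = z + ψ = -10.07 + 65.24 = 55.17 m.
Total head at PZ-7: h = 69.69 − 14.71 = 54.98 m.
Head difference: h(PZ-5) − h(PZ-7) = 55.17 − 54.98 = 0.19 m.
Hydraulic gradient: i = |Δh| / L = 0.19 / 939.2 = 0.000202.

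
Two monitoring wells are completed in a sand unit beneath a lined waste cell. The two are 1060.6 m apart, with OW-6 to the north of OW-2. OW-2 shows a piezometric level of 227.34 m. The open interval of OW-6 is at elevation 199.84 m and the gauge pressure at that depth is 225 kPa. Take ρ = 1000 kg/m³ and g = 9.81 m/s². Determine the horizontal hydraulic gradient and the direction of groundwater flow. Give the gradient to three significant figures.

i ≈ 0.00430; groundwater flows toward the north

Total head at OW-2: h = 227.34 m (water level in the piezometer is the total head).
Pressure head at OW-6: ψ = P/(ρg) = 225×1000 / (1000 × 9.81) = 22.94 m.
Total head at OW-6: h = z + ψ = 199.84 + 22.94 = 222.78 m.
Head difference: h(OW-2) − h(OW-6) = 227.34 − 222.78 = 4.56 m.
Hydraulic gradient: i = |Δh| / L = 4.56 / 1060.6 = 0.00430.
Flow is from higher to lower head: from OW-2 toward OW-6, i.e. toward the north.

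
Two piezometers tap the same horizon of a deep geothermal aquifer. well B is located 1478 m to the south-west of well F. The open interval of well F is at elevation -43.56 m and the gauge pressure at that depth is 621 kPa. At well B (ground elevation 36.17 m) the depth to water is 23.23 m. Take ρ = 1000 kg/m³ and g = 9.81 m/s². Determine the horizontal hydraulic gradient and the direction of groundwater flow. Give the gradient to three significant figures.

i ≈ 0.00460; groundwater flows toward the south-west

Pressure head at well F: ψ = P/(ρg) = 621×1000 / (1000 × 9.81) = 63.30 m.
Total head at well F: h = z + ψ = -43.56 + 63.30 = 19.74 m.
Total head at well B: h = 36.17 − 23.23 = 12.94 m.
Head difference: h(well F) − h(well B) = 19.74 − 12.94 = 6.80 m.
Hydraulic gradient: i = |Δh| / L = 6.80 / 1478 = 0.00460.
Flow is from higher to lower head: from well F toward well B, i.e. toward the south-west.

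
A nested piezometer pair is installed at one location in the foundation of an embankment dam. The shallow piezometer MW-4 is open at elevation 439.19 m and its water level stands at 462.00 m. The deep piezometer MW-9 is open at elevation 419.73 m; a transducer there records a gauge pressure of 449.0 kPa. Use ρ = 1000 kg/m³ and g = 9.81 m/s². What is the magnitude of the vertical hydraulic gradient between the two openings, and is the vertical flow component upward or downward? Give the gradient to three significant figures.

|i_v| ≈ 0.180; vertical flow is upward

Total head at MW-4: h = 462.00 m (water level in the standpipe).
Pressure head at MW-9: ψ = P/(ρg) = 449.0×1000 / (1000 × 9.81) = 45.77 m.
Total head at MW-9: h = z + ψ = 419.73 + 45.77 = 465.50 m.
Δh = h(MW-4) − h(MW-9) = 462.00 − 465.50 = -3.50 m.
Vertical separation Δz = 439.19 − 419.73 = 19.46 m.
|i_v| = |Δh| / Δz = 3.50 / 19.46 = 0.180.
Head is higher in the deep piezometer, so vertical flow is upward (discharge condition).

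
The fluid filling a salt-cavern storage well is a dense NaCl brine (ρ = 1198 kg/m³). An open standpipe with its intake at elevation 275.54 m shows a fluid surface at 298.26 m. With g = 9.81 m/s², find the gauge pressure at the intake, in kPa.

Pressure head ψ = h − z = 298.26 − 275.54 = 22.72 m.
P = ρgψ = 1198 × 9.81 × 22.72 = 267014 Pa ≈ 267 kPa.

P ≈ 267 kPa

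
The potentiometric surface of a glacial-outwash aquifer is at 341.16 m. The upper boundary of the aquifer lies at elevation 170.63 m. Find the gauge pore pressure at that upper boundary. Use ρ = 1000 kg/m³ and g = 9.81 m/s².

P ≈ 1670 kPa

Pressure head at the aquifer top: ψ = h − z = 341.16 − 170.63 = 170.53 m.
P = ρgψ = 1000 × 9.81 × 170.53 = 1672899 Pa ≈ 1670 kPa.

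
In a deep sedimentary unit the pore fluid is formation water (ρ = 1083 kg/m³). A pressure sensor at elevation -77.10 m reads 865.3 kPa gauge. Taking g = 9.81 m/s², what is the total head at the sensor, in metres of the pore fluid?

h ≈ 4.35 m

ψ = P/(ρg) = 865.3×1000 / (1083 × 9.81) = 81.45 m.
h = z + ψ = -77.10 + 81.45 = 4.35 m.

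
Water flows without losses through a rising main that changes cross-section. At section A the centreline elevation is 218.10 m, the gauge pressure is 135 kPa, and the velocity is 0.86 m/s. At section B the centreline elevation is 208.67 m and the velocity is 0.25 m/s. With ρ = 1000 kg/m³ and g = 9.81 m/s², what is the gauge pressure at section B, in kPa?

Pressure head at A: ψ₁ = P₁/(ρg) = 135×1000 / (1000 × 9.81) = 13.76 m.
Velocity heads: v₁²/2g = 0.86²/19.62 = 0.038 m; v₂²/2g = 0.25²/19.62 = 0.003 m.
Total head H = z₁ + ψ₁ + v₁²/2g = 218.10 + 13.76 + 0.038 = 231.90 m.
ψ₂ = H − z₂ − v₂²/2g = 231.90 − 208.67 − 0.003 = 23.23 m.
P₂ = ρgψ₂ = 1000 × 9.81 × 23.23 ≈ 228 kPa.

P₂ ≈ 228 kPa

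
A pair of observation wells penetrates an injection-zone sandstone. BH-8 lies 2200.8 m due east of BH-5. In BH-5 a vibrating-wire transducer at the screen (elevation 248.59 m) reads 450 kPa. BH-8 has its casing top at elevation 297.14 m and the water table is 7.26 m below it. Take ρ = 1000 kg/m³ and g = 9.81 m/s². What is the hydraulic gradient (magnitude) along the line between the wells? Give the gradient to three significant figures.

Pressure head at BH-5: ψ = P/(ρg) = 450×1000 / (1000 × 9.81) = 45.87 m.
Total head at BH-5: h = z + ψ = 248.59 + 45.87 = 294.46 m.
Total head at BH-8: h = 297.14 − 7.26 = 289.88 m.
Head difference: h(BH-5) − h(BH-8) = 294.46 − 289.88 = 4.58 m.
Hydraulic gradient: i = |Δh| / L = 4.58 / 2200.8 = 0.00208.

i ≈ 0.00208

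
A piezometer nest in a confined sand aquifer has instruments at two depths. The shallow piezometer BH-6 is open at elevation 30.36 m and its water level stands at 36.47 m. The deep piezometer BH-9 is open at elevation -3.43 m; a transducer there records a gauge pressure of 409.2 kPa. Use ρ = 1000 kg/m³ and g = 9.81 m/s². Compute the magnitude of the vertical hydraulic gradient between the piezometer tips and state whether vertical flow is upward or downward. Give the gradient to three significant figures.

|i_v| ≈ 0.0536; vertical flow is upward

Total head at BH-6: h = 36.47 m (water level in the standpipe).
Pressure head at BH-9: ψ = P/(ρg) = 409.2×1000 / (1000 × 9.81) = 41.71 m.
Total head at BH-9: h = z + ψ = -3.43 + 41.71 = 38.28 m.
Δh = h(BH-6) − h(BH-9) = 36.47 − 38.28 = -1.81 m.
Vertical separation Δz = 30.36 − (-3.43) = 33.79 m.
|i_v| = |Δh| / Δz = 1.81 / 33.79 = 0.0536.
Head is higher in the deep piezometer, so vertical flow is upward (discharge condition).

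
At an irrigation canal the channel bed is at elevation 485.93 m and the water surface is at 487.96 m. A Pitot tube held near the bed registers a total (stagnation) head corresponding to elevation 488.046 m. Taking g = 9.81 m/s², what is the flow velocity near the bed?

Near the bed, under hydrostatic conditions, the piezometric head (z + ψ) equals the free-surface elevation, 487.96 m.
Velocity head = total − piezometric = 488.046 − 487.96 = 0.086 m.
v = √(2g·h_v) = √(2 × 9.81 × 0.086) = 1.30 m/s.

v ≈ 1.30 m/s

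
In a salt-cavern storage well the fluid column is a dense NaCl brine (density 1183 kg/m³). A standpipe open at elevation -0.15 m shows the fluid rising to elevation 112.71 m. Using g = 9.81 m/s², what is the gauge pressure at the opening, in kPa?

P ≈ 1310 kPa

Pressure head ψ = h − z = 112.71 − (-0.15) = 112.86 m.
P = ρgψ = 1183 × 9.81 × 112.86 = 1309766 Pa ≈ 1310 kPa.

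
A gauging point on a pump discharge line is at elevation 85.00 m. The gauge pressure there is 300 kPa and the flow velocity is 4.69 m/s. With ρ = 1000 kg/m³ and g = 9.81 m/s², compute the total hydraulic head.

h ≈ 116.70 m

Pressure head ψ = P/(ρg) = 300×1000 / (1000 × 9.81) = 30.58 m.
Velocity head = v²/(2g) = 4.69² / (2 × 9.81) = 1.121 m.
h = z + ψ + v²/(2g) = 85.00 + 30.58 + 1.121 = 116.70 m.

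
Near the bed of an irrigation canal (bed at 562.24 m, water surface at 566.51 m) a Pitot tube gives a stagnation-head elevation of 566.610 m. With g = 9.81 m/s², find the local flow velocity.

Near the bed, under hydrostatic conditions, the piezometric head (z + ψ) equals the free-surface elevation, 566.51 m.
Velocity head = total − piezometric = 566.610 − 566.51 = 0.100 m.
v = √(2g·h_v) = √(2 × 9.81 × 0.100) = 1.40 m/s.

v ≈ 1.40 m/s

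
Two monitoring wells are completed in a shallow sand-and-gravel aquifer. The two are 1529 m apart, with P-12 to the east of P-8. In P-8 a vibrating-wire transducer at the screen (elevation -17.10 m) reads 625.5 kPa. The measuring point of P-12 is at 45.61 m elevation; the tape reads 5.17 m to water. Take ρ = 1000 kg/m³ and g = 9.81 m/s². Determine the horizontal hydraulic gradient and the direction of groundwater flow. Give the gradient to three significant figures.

i ≈ 0.00407; groundwater flows toward the east

Pressure head at P-8: ψ = P/(ρg) = 625.5×1000 / (1000 × 9.81) = 63.76 m.
Total head at P-8: h = z + ψ = -17.10 + 63.76 = 46.66 m.
Total head at P-12: h = 45.61 − 5.17 = 40.44 m.
Head difference: h(P-8) − h(P-12) = 46.66 − 40.44 = 6.22 m.
Hydraulic gradient: i = |Δh| / L = 6.22 / 1529 = 0.00407.
Flow is from higher to lower head: from P-8 toward P-12, i.e. toward the east.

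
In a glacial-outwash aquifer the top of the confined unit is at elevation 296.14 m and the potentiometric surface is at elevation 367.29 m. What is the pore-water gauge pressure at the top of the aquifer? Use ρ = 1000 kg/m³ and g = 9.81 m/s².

Pressure head at the aquifer top: ψ = h − z = 367.29 − 296.14 = 71.15 m.
P = ρgψ = 1000 × 9.81 × 71.15 = 697982 Pa ≈ 698 kPa.

P ≈ 698 kPa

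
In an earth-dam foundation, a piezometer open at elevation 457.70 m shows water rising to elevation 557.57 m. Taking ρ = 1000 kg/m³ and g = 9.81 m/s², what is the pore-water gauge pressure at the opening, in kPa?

Pressure head ψ = h − z = 557.57 − 457.70 = 99.87 m.
P = ρgψ = 1000 × 9.81 × 99.87 = 979725 Pa ≈ 980 kPa.

P ≈ 980 kPa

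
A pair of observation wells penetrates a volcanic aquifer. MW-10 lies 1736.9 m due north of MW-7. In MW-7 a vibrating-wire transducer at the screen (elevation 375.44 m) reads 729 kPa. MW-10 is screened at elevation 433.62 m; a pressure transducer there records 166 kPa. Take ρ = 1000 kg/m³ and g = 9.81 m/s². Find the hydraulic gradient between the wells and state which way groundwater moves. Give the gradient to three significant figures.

Pressure head at MW-7: ψ = P/(ρg) = 729×1000 / (1000 × 9.81) = 74.31 m.
Total head at MW-7: h = z + ψ = 375.44 + 74.31 = 449.75 m.
Pressure head at MW-10: ψ = P/(ρg) = 166×1000 / (1000 × 9.81) = 16.92 m.
Total head at MW-10: h = z + ψ = 433.62 + 16.92 = 450.54 m.
Head difference: h(MW-7) − h(MW-10) = 449.75 − 450.54 = -0.79 m.
Hydraulic gradient: i = |Δh| / L = 0.79 / 1736.9 = 0.000455.
Flow is from higher to lower head: from MW-10 toward MW-7, i.e. toward the south.

i ≈ 0.000455; groundwater flows toward the south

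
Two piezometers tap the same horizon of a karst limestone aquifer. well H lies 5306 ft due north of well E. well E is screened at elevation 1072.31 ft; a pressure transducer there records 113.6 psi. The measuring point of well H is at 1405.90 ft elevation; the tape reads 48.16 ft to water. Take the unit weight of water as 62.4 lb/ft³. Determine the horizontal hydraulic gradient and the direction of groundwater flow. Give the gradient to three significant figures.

Pressure head at well E: ψ = 144·P/γ = 144 × 113.6 / 62.4 = 262.15 ft.
Total head at well E: h = z + ψ = 1072.31 + 262.15 = 1334.46 ft.
Total head at well H: h = 1405.90 − 48.16 = 1357.74 ft.
Head difference: h(well E) − h(well H) = 1334.46 − 1357.74 = -23.28 ft.
Hydraulic gradient: i = |Δh| / L = 23.28 / 5306 = 0.00439.
Flow is from higher to lower head: from well H toward well E, i.e. toward the south.

i ≈ 0.00439; groundwater flows toward the south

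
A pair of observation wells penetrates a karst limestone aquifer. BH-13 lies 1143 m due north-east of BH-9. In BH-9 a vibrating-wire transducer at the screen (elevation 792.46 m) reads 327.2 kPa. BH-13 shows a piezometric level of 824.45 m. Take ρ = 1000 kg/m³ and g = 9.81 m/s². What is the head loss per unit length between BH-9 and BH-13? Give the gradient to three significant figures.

i ≈ 0.00119 m/m

Pressure head at BH-9: ψ = P/(ρg) = 327.2×1000 / (1000 × 9.81) = 33.35 m.
Total head at BH-9: h = z + ψ = 792.46 + 33.35 = 825.81 m.
Total head at BH-13: h = 824.45 m (water level in the piezometer is the total head).
Head difference: h(BH-9) − h(BH-13) = 825.81 − 824.45 = 1.36 m.
Hydraulic gradient: i = |Δh| / L = 1.36 / 1143 = 0.00119.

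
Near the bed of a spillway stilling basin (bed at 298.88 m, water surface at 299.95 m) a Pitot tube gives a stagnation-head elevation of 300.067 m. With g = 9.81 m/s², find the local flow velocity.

Near the bed, under hydrostatic conditions, the piezometric head (z + ψ) equals the free-surface elevation, 299.95 m.
Velocity head = total − piezometric = 300.067 − 299.95 = 0.117 m.
v = √(2g·h_v) = √(2 × 9.81 × 0.117) = 1.52 m/s.

v ≈ 1.52 m/s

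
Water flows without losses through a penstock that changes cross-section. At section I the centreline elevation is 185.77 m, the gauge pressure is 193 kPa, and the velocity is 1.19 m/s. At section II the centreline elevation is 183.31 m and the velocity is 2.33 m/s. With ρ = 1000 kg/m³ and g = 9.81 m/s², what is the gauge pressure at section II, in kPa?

P₂ ≈ 215 kPa

Pressure head at I: ψ₁ = P₁/(ρg) = 193×1000 / (1000 × 9.81) = 19.67 m.
Velocity heads: v₁²/2g = 1.19²/19.62 = 0.072 m; v₂²/2g = 2.33²/19.62 = 0.277 m.
Total head H = z₁ + ψ₁ + v₁²/2g = 185.77 + 19.67 + 0.072 = 205.51 m.
ψ₂ = H − z₂ − v₂²/2g = 205.51 − 183.31 − 0.277 = 21.92 m.
P₂ = ρgψ₂ = 1000 × 9.81 × 21.92 ≈ 215 kPa.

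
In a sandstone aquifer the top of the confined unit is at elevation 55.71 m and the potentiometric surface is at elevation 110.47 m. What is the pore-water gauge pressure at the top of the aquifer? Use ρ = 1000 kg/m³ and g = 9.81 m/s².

Pressure head at the aquifer top: ψ = h − z = 110.47 − 55.71 = 54.76 m.
P = ρgψ = 1000 × 9.81 × 54.76 = 537196 Pa ≈ 537 kPa.

P ≈ 537 kPa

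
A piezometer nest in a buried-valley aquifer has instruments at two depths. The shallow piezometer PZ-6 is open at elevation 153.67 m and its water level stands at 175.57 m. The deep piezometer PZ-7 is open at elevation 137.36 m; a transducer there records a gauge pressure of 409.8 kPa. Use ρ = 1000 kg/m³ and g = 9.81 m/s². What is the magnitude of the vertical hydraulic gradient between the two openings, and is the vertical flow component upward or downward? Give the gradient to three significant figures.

|i_v| ≈ 0.218; vertical flow is upward

Total head at PZ-6: h = 175.57 m (water level in the standpipe).
Pressure head at PZ-7: ψ = P/(ρg) = 409.8×1000 / (1000 × 9.81) = 41.77 m.
Total head at PZ-7: h = z + ψ = 137.36 + 41.77 = 179.13 m.
Δh = h(PZ-6) − h(PZ-7) = 175.57 − 179.13 = -3.56 m.
Vertical separation Δz = 153.67 − 137.36 = 16.31 m.
|i_v| = |Δh| / Δz = 3.56 / 16.31 = 0.218.
Head is higher in the deep piezometer, so vertical flow is upward (discharge condition).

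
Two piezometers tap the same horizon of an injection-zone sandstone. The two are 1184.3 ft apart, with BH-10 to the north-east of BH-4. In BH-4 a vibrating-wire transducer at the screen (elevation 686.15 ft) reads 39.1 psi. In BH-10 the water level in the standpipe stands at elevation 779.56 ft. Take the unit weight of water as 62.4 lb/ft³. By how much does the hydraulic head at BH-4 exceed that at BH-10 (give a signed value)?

Pressure head at BH-4: ψ = 144·P/γ = 144 × 39.1 / 62.4 = 90.23 ft.
Total head at BH-4: h = z + ψ = 686.15 + 90.23 = 776.38 ft.
Total head at BH-10: h = 779.56 ft (water level in the piezometer is the total head).
Head difference: h(BH-4) − h(BH-10) = 776.38 − 779.56 = -3.18 ft.

Δh ≈ -3.18 ft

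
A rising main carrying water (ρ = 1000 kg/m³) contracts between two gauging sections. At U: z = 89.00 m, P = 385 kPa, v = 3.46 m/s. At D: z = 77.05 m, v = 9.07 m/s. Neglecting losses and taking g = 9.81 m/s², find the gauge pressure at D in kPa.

Pressure head at U: ψ₁ = P₁/(ρg) = 385×1000 / (1000 × 9.81) = 39.25 m.
Velocity heads: v₁²/2g = 3.46²/19.62 = 0.610 m; v₂²/2g = 9.07²/19.62 = 4.193 m.
Total head H = z₁ + ψ₁ + v₁²/2g = 89.00 + 39.25 + 0.610 = 128.86 m.
ψ₂ = H − z₂ − v₂²/2g = 128.86 − 77.05 − 4.193 = 47.62 m.
P₂ = ρgψ₂ = 1000 × 9.81 × 47.62 ≈ 467 kPa.

P₂ ≈ 467 kPa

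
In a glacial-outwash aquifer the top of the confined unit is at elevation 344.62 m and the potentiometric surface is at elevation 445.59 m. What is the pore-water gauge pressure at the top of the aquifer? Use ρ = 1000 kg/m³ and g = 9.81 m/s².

Pressure head at the aquifer top: ψ = h − z = 445.59 − 344.62 = 100.97 m.
P = ρgψ = 1000 × 9.81 × 100.97 = 990516 Pa ≈ 991 kPa.

P ≈ 991 kPa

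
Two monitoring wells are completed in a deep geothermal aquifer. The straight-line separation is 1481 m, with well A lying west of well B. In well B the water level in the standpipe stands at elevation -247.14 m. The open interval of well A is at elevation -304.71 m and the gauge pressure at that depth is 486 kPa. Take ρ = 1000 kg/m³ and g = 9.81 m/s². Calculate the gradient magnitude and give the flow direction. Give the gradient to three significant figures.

i ≈ 0.00542; groundwater flows toward the west

Total head at well B: h = -247.14 m (water level in the piezometer is the total head).
Pressure head at well A: ψ = P/(ρg) = 486×1000 / (1000 × 9.81) = 49.54 m.
Total head at well A: h = z + ψ = -304.71 + 49.54 = -255.17 m.
Head difference: h(well B) − h(well A) = -247.14 − (-255.17) = 8.03 m.
Hydraulic gradient: i = |Δh| / L = 8.03 / 1481 = 0.00542.
Flow is from higher to lower head: from well B toward well A, i.e. toward the west.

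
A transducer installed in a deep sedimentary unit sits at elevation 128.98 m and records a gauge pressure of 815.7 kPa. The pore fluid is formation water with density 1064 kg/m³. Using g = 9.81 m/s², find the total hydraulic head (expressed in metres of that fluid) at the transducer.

h ≈ 207.13 m

ψ = P/(ρg) = 815.7×1000 / (1064 × 9.81) = 78.15 m.
h = z + ψ = 128.98 + 78.15 = 207.13 m.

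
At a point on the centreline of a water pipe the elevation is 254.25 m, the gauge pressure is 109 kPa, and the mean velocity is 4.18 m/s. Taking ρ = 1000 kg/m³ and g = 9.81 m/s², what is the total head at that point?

h ≈ 266.25 m

Pressure head ψ = P/(ρg) = 109×1000 / (1000 × 9.81) = 11.11 m.
Velocity head = v²/(2g) = 4.18² / (2 × 9.81) = 0.891 m.
h = z + ψ + v²/(2g) = 254.25 + 11.11 + 0.891 = 266.25 m.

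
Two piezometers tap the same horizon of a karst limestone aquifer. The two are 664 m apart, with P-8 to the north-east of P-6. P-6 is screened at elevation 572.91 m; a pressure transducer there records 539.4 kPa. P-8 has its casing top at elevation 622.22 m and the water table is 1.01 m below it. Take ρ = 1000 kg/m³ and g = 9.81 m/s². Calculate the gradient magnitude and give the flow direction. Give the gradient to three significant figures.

i ≈ 0.0101; groundwater flows toward the north-east

Pressure head at P-6: ψ = P/(ρg) = 539.4×1000 / (1000 × 9.81) = 54.98 m.
Total head at P-6: h = z + ψ = 572.91 + 54.98 = 627.89 m.
Total head at P-8: h = 622.22 − 1.01 = 621.21 m.
Head difference: h(P-6) − h(P-8) = 627.89 − 621.21 = 6.68 m.
Hydraulic gradient: i = |Δh| / L = 6.68 / 664 = 0.0101.
Flow is from higher to lower head: from P-6 toward P-8, i.e. toward the north-east.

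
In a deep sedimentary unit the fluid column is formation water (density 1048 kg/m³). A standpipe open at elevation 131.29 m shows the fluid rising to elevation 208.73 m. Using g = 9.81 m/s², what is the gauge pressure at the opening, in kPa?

Pressure head ψ = h − z = 208.73 − 131.29 = 77.44 m.
P = ρgψ = 1048 × 9.81 × 77.44 = 796151 Pa ≈ 796 kPa.

P ≈ 796 kPa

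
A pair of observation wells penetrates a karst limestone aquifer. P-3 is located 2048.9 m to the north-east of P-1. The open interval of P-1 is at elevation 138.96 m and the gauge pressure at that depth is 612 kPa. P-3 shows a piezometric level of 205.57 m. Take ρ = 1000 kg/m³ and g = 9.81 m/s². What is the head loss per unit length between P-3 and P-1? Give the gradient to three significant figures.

Pressure head at P-1: ψ = P/(ρg) = 612×1000 / (1000 × 9.81) = 62.39 m.
Total head at P-1: h = z + ψ = 138.96 + 62.39 = 201.35 m.
Total head at P-3: h = 205.57 m (water level in the piezometer is the total head).
Head difference: h(P-1) − h(P-3) = 201.35 − 205.57 = -4.22 m.
Hydraulic gradient: i = |Δh| / L = 4.22 / 2048.9 = 0.00206.

i ≈ 0.00206 m/m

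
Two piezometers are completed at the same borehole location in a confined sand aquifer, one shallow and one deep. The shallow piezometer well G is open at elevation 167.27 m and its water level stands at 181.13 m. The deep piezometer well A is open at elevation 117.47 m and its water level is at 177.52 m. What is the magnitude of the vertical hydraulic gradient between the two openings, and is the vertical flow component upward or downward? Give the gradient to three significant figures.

Total head at well G: h = 181.13 m (water level in the standpipe).
Total head at well A: h = 177.52 m.
Δh = h(well G) − h(well A) = 181.13 − 177.52 = 3.61 m.
Vertical separation Δz = 167.27 − 117.47 = 49.80 m.
|i_v| = |Δh| / Δz = 3.61 / 49.80 = 0.0725.
Head is higher in the shallow piezometer, so vertical flow is downward (recharge condition).

|i_v| ≈ 0.0725; vertical flow is downward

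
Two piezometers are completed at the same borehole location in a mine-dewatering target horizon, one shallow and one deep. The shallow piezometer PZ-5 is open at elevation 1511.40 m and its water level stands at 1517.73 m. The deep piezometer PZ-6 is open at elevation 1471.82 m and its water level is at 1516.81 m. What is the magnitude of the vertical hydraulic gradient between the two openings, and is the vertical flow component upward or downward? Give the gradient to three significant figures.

|i_v| ≈ 0.0232; vertical flow is downward

Total head at PZ-5: h = 1517.73 m (water level in the standpipe).
Total head at PZ-6: h = 1516.81 m.
Δh = h(PZ-5) − h(PZ-6) = 1517.73 − 1516.81 = 0.92 m.
Vertical separation Δz = 1511.40 − 1471.82 = 39.58 m.
|i_v| = |Δh| / Δz = 0.92 / 39.58 = 0.0232.
Head is higher in the shallow piezometer, so vertical flow is downward (recharge condition).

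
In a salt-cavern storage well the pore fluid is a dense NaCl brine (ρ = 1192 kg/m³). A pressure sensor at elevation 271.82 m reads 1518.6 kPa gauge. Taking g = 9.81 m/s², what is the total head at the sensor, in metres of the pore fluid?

ψ = P/(ρg) = 1518.6×1000 / (1192 × 9.81) = 129.87 m.
h = z + ψ = 271.82 + 129.87 = 401.69 m.

h ≈ 401.69 m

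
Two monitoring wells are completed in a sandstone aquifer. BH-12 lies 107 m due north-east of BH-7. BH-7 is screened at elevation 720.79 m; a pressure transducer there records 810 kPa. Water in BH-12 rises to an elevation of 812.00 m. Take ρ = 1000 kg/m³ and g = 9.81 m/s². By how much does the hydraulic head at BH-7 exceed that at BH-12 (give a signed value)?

Δh ≈ -8.64 m

Pressure head at BH-7: ψ = P/(ρg) = 810×1000 / (1000 × 9.81) = 82.57 m.
Total head at BH-7: h = z + ψ = 720.79 + 82.57 = 803.36 m.
Total head at BH-12: h = 812.00 m (water level in the piezometer is the total head).
Head difference: h(BH-7) − h(BH-12) = 803.36 − 812.00 = -8.64 m.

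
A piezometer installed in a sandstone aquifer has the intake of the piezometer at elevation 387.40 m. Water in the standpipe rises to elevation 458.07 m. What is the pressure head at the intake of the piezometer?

Total head h = 458.07 m (the water-surface elevation in the piezometer).
Pressure head ψ = h − z = 458.07 − 387.40 = 70.67 m.

ψ ≈ 70.67 m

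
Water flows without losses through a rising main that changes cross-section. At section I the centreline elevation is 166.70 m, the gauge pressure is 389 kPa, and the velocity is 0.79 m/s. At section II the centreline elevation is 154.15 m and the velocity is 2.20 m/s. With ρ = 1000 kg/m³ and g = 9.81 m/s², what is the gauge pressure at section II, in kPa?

P₂ ≈ 510 kPa

Pressure head at I: ψ₁ = P₁/(ρg) = 389×1000 / (1000 × 9.81) = 39.65 m.
Velocity heads: v₁²/2g = 0.79²/19.62 = 0.032 m; v₂²/2g = 2.20²/19.62 = 0.247 m.
Total head H = z₁ + ψ₁ + v₁²/2g = 166.70 + 39.65 + 0.032 = 206.38 m.
ψ₂ = H − z₂ − v₂²/2g = 206.38 − 154.15 − 0.247 = 51.98 m.
P₂ = ρgψ₂ = 1000 × 9.81 × 51.98 ≈ 510 kPa.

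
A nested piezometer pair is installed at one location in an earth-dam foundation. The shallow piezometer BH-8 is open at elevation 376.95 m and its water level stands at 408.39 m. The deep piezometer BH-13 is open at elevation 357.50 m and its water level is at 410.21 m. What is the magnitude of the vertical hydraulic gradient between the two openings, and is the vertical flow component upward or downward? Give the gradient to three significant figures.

|i_v| ≈ 0.0936; vertical flow is upward

Total head at BH-8: h = 408.39 m (water level in the standpipe).
Total head at BH-13: h = 410.21 m.
Δh = h(BH-8) − h(BH-13) = 408.39 − 410.21 = -1.82 m.
Vertical separation Δz = 376.95 − 357.50 = 19.45 m.
|i_v| = |Δh| / Δz = 1.82 / 19.45 = 0.0936.
Head is higher in the deep piezometer, so vertical flow is upward (discharge condition).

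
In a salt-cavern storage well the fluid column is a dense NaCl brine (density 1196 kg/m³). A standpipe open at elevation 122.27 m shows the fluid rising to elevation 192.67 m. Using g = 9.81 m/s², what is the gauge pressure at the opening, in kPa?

Pressure head ψ = h − z = 192.67 − 122.27 = 70.40 m.
P = ρgψ = 1196 × 9.81 × 70.40 = 825986 Pa ≈ 826 kPa.

P ≈ 826 kPa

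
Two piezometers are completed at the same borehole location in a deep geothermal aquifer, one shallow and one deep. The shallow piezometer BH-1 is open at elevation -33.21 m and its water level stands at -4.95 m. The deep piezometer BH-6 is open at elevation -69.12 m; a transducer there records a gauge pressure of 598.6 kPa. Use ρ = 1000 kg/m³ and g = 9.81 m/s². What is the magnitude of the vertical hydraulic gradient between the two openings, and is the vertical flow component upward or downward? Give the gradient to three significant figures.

|i_v| ≈ 0.0877; vertical flow is downward

Total head at BH-1: h = -4.95 m (water level in the standpipe).
Pressure head at BH-6: ψ = P/(ρg) = 598.6×1000 / (1000 × 9.81) = 61.02 m.
Total head at BH-6: h = z + ψ = -69.12 + 61.02 = -8.10 m.
Δh = h(BH-1) − h(BH-6) = -4.95 − (-8.10) = 3.15 m.
Vertical separation Δz = -33.21 − (-69.12) = 35.91 m.
|i_v| = |Δh| / Δz = 3.15 / 35.91 = 0.0877.
Head is higher in the shallow piezometer, so vertical flow is downward (recharge condition).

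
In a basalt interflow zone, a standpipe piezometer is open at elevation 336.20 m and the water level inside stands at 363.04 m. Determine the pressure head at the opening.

Total head h = 363.04 m (the water-surface elevation in the piezometer).
Pressure head ψ = h − z = 363.04 − 336.20 = 26.84 m.

ψ ≈ 26.84 m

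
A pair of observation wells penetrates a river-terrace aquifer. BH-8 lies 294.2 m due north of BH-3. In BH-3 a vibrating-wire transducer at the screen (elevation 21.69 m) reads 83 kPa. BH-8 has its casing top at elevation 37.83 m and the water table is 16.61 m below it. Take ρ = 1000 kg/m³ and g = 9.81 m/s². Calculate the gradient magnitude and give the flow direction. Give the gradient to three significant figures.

Pressure head at BH-3: ψ = P/(ρg) = 83×1000 / (1000 × 9.81) = 8.46 m.
Total head at BH-3: h = z + ψ = 21.69 + 8.46 = 30.15 m.
Total head at BH-8: h = 37.83 − 16.61 = 21.22 m.
Head difference: h(BH-3) − h(BH-8) = 30.15 − 21.22 = 8.93 m.
Hydraulic gradient: i = |Δh| / L = 8.93 / 294.2 = 0.0304.
Flow is from higher to lower head: from BH-3 toward BH-8, i.e. toward the north.

i ≈ 0.0304; groundwater flows toward the north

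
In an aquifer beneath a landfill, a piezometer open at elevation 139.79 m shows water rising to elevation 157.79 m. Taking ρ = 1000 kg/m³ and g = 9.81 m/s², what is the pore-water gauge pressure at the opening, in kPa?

P ≈ 177 kPa

Pressure head ψ = h − z = 157.79 − 139.79 = 18.00 m.
P = ρgψ = 1000 × 9.81 × 18.00 = 176580 Pa ≈ 177 kPa.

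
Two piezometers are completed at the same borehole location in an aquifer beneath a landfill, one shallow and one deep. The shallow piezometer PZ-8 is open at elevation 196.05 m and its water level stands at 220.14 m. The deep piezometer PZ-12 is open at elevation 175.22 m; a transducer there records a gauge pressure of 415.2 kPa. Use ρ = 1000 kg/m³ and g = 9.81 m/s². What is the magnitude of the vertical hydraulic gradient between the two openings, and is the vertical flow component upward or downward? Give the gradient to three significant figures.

Total head at PZ-8: h = 220.14 m (water level in the standpipe).
Pressure head at PZ-12: ψ = P/(ρg) = 415.2×1000 / (1000 × 9.81) = 42.32 m.
Total head at PZ-12: h = z + ψ = 175.22 + 42.32 = 217.54 m.
Δh = h(PZ-8) − h(PZ-12) = 220.14 − 217.54 = 2.60 m.
Vertical separation Δz = 196.05 − 175.22 = 20.83 m.
|i_v| = |Δh| / Δz = 2.60 / 20.83 = 0.125.
Head is higher in the shallow piezometer, so vertical flow is downward (recharge condition).

|i_v| ≈ 0.125; vertical flow is downward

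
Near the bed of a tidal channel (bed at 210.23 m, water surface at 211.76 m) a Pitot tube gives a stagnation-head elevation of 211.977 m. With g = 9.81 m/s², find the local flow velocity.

Near the bed, under hydrostatic conditions, the piezometric head (z + ψ) equals the free-surface elevation, 211.76 m.
Velocity head = total − piezometric = 211.977 − 211.76 = 0.217 m.
v = √(2g·h_v) = √(2 × 9.81 × 0.217) = 2.06 m/s.

v ≈ 2.06 m/s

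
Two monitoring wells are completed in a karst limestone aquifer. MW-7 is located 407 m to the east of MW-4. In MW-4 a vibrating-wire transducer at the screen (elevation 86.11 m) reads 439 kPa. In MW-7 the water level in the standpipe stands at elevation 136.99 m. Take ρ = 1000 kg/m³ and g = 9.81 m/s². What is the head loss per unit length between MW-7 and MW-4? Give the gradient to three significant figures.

Pressure head at MW-4: ψ = P/(ρg) = 439×1000 / (1000 × 9.81) = 44.75 m.
Total head at MW-4: h = z + ψ = 86.11 + 44.75 = 130.86 m.
Total head at MW-7: h = 136.99 m (water level in the piezometer is the total head).
Head difference: h(MW-4) − h(MW-7) = 130.86 − 136.99 = -6.13 m.
Hydraulic gradient: i = |Δh| / L = 6.13 / 407 = 0.0151.

i ≈ 0.0151 m/m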